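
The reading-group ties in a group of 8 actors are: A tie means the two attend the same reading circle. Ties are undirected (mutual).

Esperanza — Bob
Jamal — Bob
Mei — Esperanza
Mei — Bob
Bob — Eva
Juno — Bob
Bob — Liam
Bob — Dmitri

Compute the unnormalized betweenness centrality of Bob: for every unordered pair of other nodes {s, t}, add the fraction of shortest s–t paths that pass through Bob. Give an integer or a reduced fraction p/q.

20

Pairs whose geodesics pass through Bob — Jamal–Mei: 1; Jamal–Liam: 1; Jamal–Dmitri: 1; Jamal–Eva: 1; Jamal–Esperanza: 1; Jamal–Juno: 1; Mei–Liam: 1; Mei–Dmitri: 1; Mei–Eva: 1; Mei–Juno: 1; Liam–Dmitri: 1; Liam–Eva: 1; Liam–Esperanza: 1; Liam–Juno: 1 … (+6 more pairs).
All other pairs contribute 0.
Summing the contributions gives betweenness(Bob) = 20.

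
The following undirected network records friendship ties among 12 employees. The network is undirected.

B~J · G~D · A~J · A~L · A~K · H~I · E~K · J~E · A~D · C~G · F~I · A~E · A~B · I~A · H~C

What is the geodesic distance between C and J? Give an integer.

One shortest route is C – H – I – A – J, which uses 4 edges, and at distance 3 from C we only reach {A, F}, which does not include J. So d(C,J) = 4.

4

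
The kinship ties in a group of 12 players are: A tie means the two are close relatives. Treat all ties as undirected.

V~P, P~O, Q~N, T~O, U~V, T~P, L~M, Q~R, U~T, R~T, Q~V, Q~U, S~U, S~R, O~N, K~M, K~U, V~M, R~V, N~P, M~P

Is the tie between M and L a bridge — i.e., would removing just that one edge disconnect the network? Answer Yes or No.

Yes

Without the M–L edge there is no alternate route between M and L, so the network disconnects. It is a bridge.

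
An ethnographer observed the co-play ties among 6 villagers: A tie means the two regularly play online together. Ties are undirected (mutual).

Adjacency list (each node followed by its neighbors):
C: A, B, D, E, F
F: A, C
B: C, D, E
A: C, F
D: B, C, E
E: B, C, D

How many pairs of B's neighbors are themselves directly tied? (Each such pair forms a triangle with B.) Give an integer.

3

B's neighbors: C, D, and E.
Neighbor pairs that are themselves tied: B–C–D; B–C–E; B–D–E. Each forms one triangle with B, for 3 in total.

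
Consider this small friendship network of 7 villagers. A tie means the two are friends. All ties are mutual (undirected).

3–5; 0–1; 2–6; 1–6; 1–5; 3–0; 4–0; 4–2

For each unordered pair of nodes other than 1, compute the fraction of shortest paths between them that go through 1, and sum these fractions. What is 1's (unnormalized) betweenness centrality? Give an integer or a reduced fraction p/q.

Pairs whose geodesics pass through 1 — 2–5: 1; 4–5: 1/2; 0–5: 1/2; 0–6: 1; 3–6: 2/2; 5–6: 1.
All other pairs contribute 0.
Summing the contributions gives betweenness(1) = 5.

5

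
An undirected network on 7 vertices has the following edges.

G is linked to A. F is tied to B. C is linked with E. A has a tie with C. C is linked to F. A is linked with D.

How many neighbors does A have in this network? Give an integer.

3

A is directly tied to C, D, and G. That is 3 neighbors, so the degree of A is 3.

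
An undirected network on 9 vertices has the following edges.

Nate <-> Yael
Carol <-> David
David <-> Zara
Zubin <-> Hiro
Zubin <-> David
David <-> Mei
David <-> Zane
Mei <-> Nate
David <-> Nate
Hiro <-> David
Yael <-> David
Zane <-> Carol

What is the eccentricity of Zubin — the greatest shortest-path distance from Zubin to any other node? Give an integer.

Distances from Zubin: Carol:2, David:1, Hiro:1, Mei:2, Nate:2, Yael:2, Zane:2, Zara:2.
The largest is 2 (to Yael, Zane, Zara, Carol, Mei, and Nate), so the eccentricity of Zubin is 2.

2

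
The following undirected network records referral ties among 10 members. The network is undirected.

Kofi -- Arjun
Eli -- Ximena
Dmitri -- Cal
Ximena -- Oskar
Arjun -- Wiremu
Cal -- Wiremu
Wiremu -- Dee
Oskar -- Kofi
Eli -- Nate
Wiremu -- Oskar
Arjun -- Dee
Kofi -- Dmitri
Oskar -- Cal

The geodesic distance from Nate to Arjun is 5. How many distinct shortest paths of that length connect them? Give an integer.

The shortest distance is 5. The length-5 paths are: Nate–Eli–Ximena–Oskar–Wiremu–Arjun; Nate–Eli–Ximena–Oskar–Kofi–Arjun.
That gives 2 distinct shortest paths.

2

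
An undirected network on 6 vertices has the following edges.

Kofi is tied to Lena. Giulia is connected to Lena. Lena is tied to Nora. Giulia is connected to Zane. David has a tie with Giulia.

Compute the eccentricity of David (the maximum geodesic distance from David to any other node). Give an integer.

Distances from David: Giulia:1, Kofi:3, Lena:2, Nora:3, Zane:2.
The largest is 3 (to Nora and Kofi), so the eccentricity of David is 3.

3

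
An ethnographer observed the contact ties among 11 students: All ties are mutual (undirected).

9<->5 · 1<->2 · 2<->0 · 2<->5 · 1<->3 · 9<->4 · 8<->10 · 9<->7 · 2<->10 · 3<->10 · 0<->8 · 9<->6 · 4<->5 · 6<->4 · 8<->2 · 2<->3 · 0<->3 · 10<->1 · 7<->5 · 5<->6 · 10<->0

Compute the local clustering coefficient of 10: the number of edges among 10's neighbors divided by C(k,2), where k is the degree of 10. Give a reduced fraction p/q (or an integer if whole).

7/10

10's neighbors: 0, 1, 2, 3, and 8 (k = 5).
Possible neighbor pairs: C(5,2) = 10. Edges among them: 0–2, 0–3, 0–8, 1–2, 1–3, 2–3, 2–8 → e = 7.
Clustering(10) = 7/10.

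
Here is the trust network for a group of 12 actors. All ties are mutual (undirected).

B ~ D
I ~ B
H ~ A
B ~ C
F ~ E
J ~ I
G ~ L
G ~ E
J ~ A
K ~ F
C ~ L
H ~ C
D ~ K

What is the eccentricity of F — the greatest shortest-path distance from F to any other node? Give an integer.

6

Distances from F: A:6, B:3, C:4, D:2, E:1, G:2, H:5, I:4, J:5, K:1, L:3.
The largest is 6 (to A), so the eccentricity of F is 6.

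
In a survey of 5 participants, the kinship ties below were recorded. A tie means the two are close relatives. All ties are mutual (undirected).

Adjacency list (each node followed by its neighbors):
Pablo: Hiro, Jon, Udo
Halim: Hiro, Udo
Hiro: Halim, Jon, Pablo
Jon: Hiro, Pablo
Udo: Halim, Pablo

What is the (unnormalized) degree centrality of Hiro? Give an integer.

Hiro is directly tied to Halim, Jon, and Pablo. That is 3 neighbors, so the degree of Hiro is 3.

3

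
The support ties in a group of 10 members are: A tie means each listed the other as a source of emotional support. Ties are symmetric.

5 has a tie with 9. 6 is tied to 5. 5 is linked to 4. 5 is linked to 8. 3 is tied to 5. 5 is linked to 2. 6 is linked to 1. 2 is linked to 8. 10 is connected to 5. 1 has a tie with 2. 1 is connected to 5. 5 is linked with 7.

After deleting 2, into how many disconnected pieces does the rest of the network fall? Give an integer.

2's neighbors (1, 5, and 8) remain reachable from one another through other ties, so the rest of the network stays in one piece.

1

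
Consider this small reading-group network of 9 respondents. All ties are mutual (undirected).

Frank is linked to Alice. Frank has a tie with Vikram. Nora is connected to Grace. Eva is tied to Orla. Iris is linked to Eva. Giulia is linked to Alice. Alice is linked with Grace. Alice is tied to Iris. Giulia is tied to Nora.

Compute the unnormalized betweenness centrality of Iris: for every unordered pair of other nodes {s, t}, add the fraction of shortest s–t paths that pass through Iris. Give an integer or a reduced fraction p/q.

12

Pairs whose geodesics pass through Iris — Orla–Vikram: 1; Orla–Grace: 1; Orla–Alice: 1; Orla–Frank: 1; Orla–Nora: 2/2; Orla–Giulia: 1; Vikram–Eva: 1; Grace–Eva: 1; Alice–Eva: 1; Frank–Eva: 1; Nora–Eva: 2/2; Giulia–Eva: 1.
All other pairs contribute 0.
Summing the contributions gives betweenness(Iris) = 12.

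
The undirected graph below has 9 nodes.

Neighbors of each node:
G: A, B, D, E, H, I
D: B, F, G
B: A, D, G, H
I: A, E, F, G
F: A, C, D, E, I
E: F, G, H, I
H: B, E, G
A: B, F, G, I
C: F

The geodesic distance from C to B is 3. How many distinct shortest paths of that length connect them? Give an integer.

2

The shortest distance is 3. The length-3 paths are: C–F–D–B; C–F–A–B.
That gives 2 distinct shortest paths.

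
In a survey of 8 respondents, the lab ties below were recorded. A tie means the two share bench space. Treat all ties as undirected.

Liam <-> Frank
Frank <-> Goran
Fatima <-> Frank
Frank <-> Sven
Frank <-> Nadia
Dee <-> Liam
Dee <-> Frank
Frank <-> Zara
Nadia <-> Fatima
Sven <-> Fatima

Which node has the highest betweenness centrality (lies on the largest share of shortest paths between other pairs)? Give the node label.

Frank

Unnormalized betweenness of each node: Dee:0, Fatima:1/2, Frank:35/2, Goran:0, Liam:0, Nadia:0, Sven:0, Zara:0.
Frank has the largest value, 35/2, making it the main broker — the node through which the most shortest paths run.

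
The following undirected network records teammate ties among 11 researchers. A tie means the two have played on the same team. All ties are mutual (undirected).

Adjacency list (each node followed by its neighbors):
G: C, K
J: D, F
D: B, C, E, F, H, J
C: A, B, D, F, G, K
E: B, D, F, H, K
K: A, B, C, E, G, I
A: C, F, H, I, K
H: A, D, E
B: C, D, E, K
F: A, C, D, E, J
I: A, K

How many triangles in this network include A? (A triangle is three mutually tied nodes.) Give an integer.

3

A's neighbors: C, F, H, I, and K.
Neighbor pairs that are themselves tied: A–C–F; A–C–K; A–I–K. Each forms one triangle with A, for 3 in total.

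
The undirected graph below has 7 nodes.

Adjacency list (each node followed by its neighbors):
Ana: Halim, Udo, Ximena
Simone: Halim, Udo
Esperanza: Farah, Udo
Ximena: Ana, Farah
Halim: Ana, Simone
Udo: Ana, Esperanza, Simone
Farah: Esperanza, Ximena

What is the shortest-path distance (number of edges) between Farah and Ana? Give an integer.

2

One shortest route is Farah – Ximena – Ana, which uses 2 edges, and Farah and Ana are not directly tied, so nothing shorter exists. So d(Farah,Ana) = 2.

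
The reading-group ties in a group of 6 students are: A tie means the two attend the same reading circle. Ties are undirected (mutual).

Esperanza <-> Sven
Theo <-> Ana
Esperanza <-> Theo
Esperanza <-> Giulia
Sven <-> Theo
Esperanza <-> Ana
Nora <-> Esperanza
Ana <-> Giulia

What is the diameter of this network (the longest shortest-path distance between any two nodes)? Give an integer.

Eccentricity of each node (its greatest distance to any other): Ana:2, Esperanza:1, Giulia:2, Nora:2, Sven:2, Theo:2.
The maximum eccentricity is 2, realized for instance by the pair Giulia–Nora via Giulia – Esperanza – Nora. So the diameter is 2.

2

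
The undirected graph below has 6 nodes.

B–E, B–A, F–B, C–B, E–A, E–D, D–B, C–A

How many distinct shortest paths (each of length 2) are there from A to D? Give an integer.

2

The shortest distance is 2. The length-2 paths are: A–B–D; A–E–D.
That gives 2 distinct shortest paths.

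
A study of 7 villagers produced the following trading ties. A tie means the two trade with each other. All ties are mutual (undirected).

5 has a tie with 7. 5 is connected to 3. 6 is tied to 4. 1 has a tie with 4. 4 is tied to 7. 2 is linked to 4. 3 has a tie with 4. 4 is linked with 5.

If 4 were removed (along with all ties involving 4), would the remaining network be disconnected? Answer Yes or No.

Removing 4 leaves {6} with no path to {3, 5, and 7}, so the network splits into 4 components. 4 is a cut vertex.

Yes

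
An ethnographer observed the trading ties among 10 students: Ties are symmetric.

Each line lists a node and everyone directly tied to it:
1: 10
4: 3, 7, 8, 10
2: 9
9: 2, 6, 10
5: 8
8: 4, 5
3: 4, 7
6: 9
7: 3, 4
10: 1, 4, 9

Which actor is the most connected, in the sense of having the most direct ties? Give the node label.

4

Degrees — 1:1, 2:1, 3:2, 4:4, 5:1, 6:1, 7:2, 8:2, 9:3, 10:3.
The maximum is 4, attained only by 4.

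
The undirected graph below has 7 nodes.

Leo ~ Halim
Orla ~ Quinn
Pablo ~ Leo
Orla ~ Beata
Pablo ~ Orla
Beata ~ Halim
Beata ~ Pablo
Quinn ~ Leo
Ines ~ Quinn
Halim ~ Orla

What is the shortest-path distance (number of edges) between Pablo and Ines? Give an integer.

3

One shortest route is Pablo – Leo – Quinn – Ines, which uses 3 edges, and at distance 2 from Pablo we only reach {Halim, Quinn}, which does not include Ines. So d(Pablo,Ines) = 3.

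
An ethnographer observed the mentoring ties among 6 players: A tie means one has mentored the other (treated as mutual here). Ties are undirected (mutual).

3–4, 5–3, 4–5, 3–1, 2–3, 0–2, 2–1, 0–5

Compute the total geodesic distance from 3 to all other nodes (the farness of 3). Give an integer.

6

Distances from 3: 0:2, 1:1, 2:1, 4:1, 5:1.
Sum = 2 + 1 + 1 + 1 + 1 = 6.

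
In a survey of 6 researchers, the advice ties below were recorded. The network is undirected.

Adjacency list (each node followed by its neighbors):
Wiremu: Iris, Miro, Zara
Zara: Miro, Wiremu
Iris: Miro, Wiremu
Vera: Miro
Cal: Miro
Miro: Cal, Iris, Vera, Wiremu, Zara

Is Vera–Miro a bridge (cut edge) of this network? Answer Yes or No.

Yes

Without the Vera–Miro edge there is no alternate route between Vera and Miro, so the network disconnects. It is a bridge.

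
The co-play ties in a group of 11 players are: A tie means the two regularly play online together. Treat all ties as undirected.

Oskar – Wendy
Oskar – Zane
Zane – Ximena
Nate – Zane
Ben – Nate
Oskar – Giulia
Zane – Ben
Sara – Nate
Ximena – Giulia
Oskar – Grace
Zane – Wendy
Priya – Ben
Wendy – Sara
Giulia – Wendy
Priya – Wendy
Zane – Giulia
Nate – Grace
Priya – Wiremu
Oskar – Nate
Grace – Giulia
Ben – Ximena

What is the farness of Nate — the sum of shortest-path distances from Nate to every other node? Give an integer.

16

Distances from Nate: Ben:1, Giulia:2, Grace:1, Oskar:1, Priya:2, Sara:1, Wendy:2, Wiremu:3, Ximena:2, Zane:1.
Sum = 1 + 2 + 1 + 1 + 2 + 1 + 2 + 3 + 2 + 1 = 16.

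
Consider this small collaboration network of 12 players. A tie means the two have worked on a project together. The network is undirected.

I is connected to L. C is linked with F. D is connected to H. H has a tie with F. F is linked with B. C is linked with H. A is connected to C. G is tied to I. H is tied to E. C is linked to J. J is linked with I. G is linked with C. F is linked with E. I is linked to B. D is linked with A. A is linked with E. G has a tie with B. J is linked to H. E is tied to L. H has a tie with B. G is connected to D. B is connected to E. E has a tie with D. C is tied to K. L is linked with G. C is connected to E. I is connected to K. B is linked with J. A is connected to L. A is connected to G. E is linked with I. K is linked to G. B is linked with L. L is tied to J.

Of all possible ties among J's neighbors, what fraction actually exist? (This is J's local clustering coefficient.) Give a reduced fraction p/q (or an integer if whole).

1/2

J's neighbors: B, C, H, I, and L (k = 5).
Possible neighbor pairs: C(5,2) = 10. Edges among them: B–H, B–I, B–L, C–H, I–L → e = 5.
Clustering(J) = 5/10 = 1/2.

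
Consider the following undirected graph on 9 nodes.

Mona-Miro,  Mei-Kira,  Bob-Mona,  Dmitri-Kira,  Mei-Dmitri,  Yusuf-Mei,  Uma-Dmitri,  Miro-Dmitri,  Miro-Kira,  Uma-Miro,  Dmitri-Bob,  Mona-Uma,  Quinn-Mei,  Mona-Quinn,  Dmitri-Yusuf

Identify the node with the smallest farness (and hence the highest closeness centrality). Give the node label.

Dmitri

Farness (sum of distances to all others) for each node — Bob:14, Dmitri:10, Kira:13, Mei:12, Miro:12, Mona:13, Quinn:14, Uma:13, Yusuf:15.
The smallest farness is 10, for Dmitri, so Dmitri has the highest closeness.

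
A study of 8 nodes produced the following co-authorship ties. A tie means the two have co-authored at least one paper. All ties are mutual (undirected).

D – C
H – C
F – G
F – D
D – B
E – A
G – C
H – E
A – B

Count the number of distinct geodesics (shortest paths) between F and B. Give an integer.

The shortest distance is 2, and the only length-2 path is F–D–B. So there is exactly 1 shortest path.

1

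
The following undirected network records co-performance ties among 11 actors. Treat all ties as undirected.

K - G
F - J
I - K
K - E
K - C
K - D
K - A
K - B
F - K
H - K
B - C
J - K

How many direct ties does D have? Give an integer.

D is directly tied to K. That is 1 neighbor, so the degree of D is 1.

1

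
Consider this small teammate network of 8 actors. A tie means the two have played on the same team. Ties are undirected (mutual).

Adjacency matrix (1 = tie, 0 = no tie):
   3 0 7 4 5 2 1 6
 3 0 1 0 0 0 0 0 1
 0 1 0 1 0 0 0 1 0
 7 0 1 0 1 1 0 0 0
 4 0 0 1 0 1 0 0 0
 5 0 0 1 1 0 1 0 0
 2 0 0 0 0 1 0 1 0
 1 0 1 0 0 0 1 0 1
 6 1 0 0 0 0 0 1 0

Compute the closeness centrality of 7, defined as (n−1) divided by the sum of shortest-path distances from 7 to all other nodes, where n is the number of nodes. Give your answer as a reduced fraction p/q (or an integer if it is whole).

7/12

Distances from 7: 0:1, 1:2, 2:2, 3:2, 4:1, 5:1, 6:3. Sum = 12.
n = 8, so closeness = 7/12.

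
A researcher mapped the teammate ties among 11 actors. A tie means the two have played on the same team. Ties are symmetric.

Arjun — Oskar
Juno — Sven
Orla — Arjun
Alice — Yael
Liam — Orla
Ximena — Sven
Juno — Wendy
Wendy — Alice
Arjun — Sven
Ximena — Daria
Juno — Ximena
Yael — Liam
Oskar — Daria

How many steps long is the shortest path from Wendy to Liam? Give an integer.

One shortest route is Wendy – Alice – Yael – Liam, which uses 3 edges, and at distance 2 from Wendy we only reach {Sven, Ximena, Yael}, which does not include Liam. So d(Wendy,Liam) = 3.

3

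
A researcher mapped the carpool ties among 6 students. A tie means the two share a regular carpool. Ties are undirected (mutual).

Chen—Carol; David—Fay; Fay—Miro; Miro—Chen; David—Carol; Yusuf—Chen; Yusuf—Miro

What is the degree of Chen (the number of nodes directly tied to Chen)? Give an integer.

Chen is directly tied to Carol, Miro, and Yusuf. That is 3 neighbors, so the degree of Chen is 3.

3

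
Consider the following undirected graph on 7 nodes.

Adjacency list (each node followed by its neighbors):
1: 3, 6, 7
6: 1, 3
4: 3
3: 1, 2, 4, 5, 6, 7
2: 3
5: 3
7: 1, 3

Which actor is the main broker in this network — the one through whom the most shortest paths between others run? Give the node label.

Unnormalized betweenness of each node: 1:1/2, 2:0, 3:25/2, 4:0, 5:0, 6:0, 7:0.
3 has the largest value, 25/2, making it the main broker — the node through which the most shortest paths run.

3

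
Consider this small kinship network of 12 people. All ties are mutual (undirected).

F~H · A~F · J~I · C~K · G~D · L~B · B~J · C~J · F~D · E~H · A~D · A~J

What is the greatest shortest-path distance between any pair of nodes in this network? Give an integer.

6

Eccentricity of each node (its greatest distance to any other): A:3, B:5, C:5, D:4, E:6, F:4, G:5, H:5, I:5, J:4, K:6, L:6.
The maximum eccentricity is 6, realized for instance by the pair K–E via K – C – J – A – F – H – E. So the diameter is 6.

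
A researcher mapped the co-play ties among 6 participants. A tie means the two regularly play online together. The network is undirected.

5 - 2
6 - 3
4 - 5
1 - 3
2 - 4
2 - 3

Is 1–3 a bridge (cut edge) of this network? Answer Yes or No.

Yes

Without the 1–3 edge there is no alternate route between 1 and 3, so the network disconnects. It is a bridge.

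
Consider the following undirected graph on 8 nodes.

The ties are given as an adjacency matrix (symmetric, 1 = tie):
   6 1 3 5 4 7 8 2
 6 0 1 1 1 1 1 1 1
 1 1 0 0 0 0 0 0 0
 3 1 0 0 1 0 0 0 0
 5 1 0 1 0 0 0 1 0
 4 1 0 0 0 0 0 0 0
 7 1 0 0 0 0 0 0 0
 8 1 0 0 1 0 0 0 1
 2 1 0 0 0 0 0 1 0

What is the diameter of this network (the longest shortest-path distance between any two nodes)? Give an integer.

Eccentricity of each node (its greatest distance to any other): 1:2, 2:2, 3:2, 4:2, 5:2, 6:1, 7:2, 8:2.
The maximum eccentricity is 2, realized for instance by the pair 1–3 via 1 – 6 – 3. So the diameter is 2.

2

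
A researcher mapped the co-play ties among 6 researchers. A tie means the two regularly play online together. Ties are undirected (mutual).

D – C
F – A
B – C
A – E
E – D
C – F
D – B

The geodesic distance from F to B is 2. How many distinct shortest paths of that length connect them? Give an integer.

The shortest distance is 2, and the only length-2 path is F–C–B. So there is exactly 1 shortest path.

1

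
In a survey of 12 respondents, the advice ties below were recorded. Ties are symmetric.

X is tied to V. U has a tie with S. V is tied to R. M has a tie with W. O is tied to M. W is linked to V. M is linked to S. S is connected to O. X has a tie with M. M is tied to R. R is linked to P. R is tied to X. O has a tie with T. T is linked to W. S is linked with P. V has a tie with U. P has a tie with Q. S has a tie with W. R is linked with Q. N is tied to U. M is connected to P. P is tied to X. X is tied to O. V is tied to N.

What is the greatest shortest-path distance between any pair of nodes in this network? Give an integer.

Eccentricity of each node (its greatest distance to any other): M:3, N:3, O:3, P:3, Q:4, R:3, S:2, T:4, U:3, V:2, W:3, X:2.
The maximum eccentricity is 4, realized for instance by the pair T–Q via T – O – M – P – Q. So the diameter is 4.

4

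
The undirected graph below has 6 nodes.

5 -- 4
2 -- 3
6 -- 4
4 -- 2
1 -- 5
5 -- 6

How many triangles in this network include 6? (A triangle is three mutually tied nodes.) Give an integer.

6's neighbors: 4 and 5.
Neighbor pairs that are themselves tied: 6–4–5. Each forms one triangle with 6, for 1 in total.

1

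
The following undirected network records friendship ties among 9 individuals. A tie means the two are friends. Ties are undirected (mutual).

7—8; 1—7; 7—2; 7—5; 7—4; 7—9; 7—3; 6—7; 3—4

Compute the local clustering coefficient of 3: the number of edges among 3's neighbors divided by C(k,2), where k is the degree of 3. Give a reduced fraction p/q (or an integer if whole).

3's neighbors: 4 and 7 (k = 2).
Possible neighbor pairs: C(2,2) = 1. Edges among them: 4–7 → e = 1.
Clustering(3) = 1/1.

1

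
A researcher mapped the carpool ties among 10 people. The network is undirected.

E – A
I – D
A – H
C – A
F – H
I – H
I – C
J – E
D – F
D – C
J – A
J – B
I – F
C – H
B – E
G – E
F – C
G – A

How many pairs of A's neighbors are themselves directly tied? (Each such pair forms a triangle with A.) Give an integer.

3

A's neighbors: C, E, G, H, and J.
Neighbor pairs that are themselves tied: A–C–H; A–E–G; A–E–J. Each forms one triangle with A, for 3 in total.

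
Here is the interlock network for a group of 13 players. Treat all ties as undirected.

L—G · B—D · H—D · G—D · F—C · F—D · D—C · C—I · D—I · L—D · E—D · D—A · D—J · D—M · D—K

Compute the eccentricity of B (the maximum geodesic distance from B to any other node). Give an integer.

Distances from B: A:2, C:2, D:1, E:2, F:2, G:2, H:2, I:2, J:2, K:2, L:2, M:2.
The largest is 2 (to M, F, J, C, A, H, G, E, K, L, and I), so the eccentricity of B is 2.

2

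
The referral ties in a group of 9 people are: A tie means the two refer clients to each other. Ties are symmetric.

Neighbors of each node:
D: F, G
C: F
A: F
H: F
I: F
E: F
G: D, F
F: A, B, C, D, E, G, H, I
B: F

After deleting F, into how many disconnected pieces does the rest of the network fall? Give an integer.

Without F, the remaining ties split the others into: {A}; {C}; {H}; {E}; {D, G}; {B}; {I}.
That's 7 separate components.

7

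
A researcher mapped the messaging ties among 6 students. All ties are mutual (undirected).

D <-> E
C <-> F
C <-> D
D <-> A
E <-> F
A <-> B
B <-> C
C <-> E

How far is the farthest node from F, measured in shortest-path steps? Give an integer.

Distances from F: A:3, B:2, C:1, D:2, E:1.
The largest is 3 (to A), so the eccentricity of F is 3.

3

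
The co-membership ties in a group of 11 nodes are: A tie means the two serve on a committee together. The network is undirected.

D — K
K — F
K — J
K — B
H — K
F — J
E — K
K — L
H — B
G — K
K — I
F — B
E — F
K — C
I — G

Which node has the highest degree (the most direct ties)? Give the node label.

K

Degrees — B:3, C:1, D:1, E:2, F:4, G:2, H:2, I:2, J:2, K:10, L:1.
The maximum is 10, attained only by K.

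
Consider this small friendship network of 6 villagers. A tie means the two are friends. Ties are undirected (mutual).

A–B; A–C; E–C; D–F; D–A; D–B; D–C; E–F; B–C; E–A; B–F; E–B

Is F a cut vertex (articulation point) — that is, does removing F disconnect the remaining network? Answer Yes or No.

No

Even without F, every remaining node can still reach every other (the residual graph is connected), so F is not a cut vertex.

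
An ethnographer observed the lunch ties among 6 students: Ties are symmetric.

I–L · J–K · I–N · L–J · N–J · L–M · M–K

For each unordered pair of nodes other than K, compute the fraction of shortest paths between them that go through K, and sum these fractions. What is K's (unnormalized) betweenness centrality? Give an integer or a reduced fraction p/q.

5/6

Pairs whose geodesics pass through K — M–J: 1/2; M–N: 1/3.
All other pairs contribute 0.
Summing the contributions gives betweenness(K) = 5/6.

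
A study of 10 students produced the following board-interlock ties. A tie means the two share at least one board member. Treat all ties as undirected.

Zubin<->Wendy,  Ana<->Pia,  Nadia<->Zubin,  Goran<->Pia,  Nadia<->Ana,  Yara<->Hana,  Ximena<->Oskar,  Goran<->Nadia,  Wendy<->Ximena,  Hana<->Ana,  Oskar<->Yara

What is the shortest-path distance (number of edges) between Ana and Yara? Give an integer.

One shortest route is Ana – Hana – Yara, which uses 2 edges, and Ana and Yara are not directly tied, so nothing shorter exists. So d(Ana,Yara) = 2.

2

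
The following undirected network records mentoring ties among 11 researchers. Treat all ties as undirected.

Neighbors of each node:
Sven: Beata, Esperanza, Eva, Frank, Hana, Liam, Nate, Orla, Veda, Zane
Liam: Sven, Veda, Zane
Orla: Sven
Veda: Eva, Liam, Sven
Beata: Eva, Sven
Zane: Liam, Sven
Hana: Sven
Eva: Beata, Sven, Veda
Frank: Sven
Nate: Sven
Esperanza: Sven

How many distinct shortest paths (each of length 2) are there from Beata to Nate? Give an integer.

The shortest distance is 2, and the only length-2 path is Beata–Sven–Nate. So there is exactly 1 shortest path.

1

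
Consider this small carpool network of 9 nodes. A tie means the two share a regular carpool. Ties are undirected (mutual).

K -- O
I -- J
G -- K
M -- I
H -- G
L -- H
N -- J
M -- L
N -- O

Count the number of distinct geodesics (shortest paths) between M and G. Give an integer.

1

The shortest distance is 3, and the only length-3 path is M–L–H–G. So there is exactly 1 shortest path.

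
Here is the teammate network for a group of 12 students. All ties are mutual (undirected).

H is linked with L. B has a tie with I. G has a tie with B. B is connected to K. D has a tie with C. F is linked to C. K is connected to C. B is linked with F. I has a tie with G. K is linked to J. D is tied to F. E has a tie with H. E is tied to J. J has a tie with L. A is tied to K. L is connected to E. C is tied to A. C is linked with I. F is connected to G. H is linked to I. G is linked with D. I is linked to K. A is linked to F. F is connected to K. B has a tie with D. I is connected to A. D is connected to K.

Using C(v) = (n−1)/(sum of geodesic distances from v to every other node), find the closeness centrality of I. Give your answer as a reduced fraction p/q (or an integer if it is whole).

Distances from I: A:1, B:1, C:1, D:2, E:2, F:2, G:1, H:1, J:2, K:1, L:2. Sum = 16.
n = 12, so closeness = 11/16.

11/16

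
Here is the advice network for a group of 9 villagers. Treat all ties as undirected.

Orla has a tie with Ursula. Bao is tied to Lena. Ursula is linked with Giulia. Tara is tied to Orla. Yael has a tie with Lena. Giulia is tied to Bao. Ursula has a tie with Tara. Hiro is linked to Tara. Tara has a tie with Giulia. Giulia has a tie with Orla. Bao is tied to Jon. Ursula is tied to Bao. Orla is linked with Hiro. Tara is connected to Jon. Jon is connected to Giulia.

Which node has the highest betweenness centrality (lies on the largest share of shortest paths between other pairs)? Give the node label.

Unnormalized betweenness of each node: Bao:37/3, Giulia:68/15, Hiro:0, Jon:8/5, Lena:7, Orla:11/5, Tara:139/30, Ursula:37/10, Yael:0.
Bao has the largest value, 37/3, making it the main broker — the node through which the most shortest paths run.

Bao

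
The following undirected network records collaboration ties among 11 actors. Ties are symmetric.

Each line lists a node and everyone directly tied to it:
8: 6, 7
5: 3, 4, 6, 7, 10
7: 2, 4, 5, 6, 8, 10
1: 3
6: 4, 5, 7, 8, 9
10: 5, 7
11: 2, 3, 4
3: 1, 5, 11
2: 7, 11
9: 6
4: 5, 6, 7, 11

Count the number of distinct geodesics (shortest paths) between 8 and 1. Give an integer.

The shortest distance is 4. The length-4 paths are: 8–7–5–3–1; 8–6–5–3–1.
That gives 2 distinct shortest paths.

2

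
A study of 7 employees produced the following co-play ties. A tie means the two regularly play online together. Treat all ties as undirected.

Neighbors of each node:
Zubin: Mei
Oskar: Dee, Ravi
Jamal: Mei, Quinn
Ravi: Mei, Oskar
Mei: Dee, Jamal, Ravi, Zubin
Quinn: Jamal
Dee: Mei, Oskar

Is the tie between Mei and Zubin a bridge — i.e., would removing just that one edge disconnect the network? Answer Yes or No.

Without the Mei–Zubin edge there is no alternate route between Mei and Zubin, so the network disconnects. It is a bridge.

Yes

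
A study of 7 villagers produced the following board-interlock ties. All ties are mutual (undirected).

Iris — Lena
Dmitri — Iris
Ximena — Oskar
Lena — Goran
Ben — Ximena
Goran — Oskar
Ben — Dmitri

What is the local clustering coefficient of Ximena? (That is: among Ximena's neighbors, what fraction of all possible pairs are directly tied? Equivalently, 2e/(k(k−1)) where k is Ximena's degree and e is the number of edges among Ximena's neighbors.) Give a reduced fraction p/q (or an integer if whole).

Ximena's neighbors: Ben and Oskar (k = 2).
Possible neighbor pairs: C(2,2) = 1. Edges among them: none → e = 0.
Clustering(Ximena) = 0/1.

0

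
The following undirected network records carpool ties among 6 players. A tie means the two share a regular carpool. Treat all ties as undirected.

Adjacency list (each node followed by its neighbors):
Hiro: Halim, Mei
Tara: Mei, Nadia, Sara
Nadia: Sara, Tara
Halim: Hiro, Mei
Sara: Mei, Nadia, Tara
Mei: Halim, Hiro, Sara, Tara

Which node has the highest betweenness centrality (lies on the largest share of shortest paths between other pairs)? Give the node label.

Unnormalized betweenness of each node: Halim:0, Hiro:0, Mei:6, Nadia:0, Sara:3/2, Tara:3/2.
Mei has the largest value, 6, making it the main broker — the node through which the most shortest paths run.

Mei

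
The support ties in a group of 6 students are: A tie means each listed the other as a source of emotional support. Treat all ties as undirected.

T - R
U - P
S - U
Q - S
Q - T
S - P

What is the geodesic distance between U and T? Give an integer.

One shortest route is U – S – Q – T, which uses 3 edges, and at distance 2 from U we only reach {Q}, which does not include T. So d(U,T) = 3.

3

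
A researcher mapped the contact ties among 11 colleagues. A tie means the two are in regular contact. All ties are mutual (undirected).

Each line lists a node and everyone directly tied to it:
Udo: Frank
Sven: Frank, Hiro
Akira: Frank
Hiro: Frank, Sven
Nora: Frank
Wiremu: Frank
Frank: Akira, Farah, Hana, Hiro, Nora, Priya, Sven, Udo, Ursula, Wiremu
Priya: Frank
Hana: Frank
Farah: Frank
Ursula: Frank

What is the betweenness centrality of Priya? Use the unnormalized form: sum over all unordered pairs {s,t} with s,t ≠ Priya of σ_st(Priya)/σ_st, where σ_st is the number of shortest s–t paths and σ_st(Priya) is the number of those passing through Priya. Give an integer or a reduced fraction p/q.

0

No shortest path between any pair of other nodes passes through Priya.
Summing the contributions gives betweenness(Priya) = 0.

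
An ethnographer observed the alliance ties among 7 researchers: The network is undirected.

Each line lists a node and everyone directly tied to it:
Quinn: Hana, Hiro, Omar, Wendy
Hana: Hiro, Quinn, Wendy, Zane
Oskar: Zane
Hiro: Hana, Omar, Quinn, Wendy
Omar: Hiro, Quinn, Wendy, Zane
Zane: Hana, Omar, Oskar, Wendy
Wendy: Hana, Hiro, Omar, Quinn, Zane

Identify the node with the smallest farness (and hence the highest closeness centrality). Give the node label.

Wendy

Farness (sum of distances to all others) for each node — Hana:8, Hiro:9, Omar:8, Oskar:13, Quinn:9, Wendy:7, Zane:8.
The smallest farness is 7, for Wendy, so Wendy has the highest closeness.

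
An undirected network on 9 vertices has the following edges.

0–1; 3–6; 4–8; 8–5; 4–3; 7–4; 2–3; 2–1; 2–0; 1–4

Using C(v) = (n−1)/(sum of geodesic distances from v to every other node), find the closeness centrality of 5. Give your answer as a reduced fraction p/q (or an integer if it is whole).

1/3

Distances from 5: 0:4, 1:3, 2:4, 3:3, 4:2, 6:4, 7:3, 8:1. Sum = 24.
n = 9, so closeness = 8/24 = 1/3.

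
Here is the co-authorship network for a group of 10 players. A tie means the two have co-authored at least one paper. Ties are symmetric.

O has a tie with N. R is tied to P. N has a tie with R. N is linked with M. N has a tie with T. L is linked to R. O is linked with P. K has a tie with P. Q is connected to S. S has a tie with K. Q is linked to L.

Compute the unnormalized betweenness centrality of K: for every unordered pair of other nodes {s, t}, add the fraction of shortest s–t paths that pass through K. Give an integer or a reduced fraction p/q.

Pairs whose geodesics pass through K — M–S: 2/3; Q–P: 1/2; Q–O: 1/3; R–S: 1/2; N–S: 2/3; S–P: 1; S–O: 1; S–T: 2/3.
All other pairs contribute 0.
Summing the contributions gives betweenness(K) = 16/3.

16/3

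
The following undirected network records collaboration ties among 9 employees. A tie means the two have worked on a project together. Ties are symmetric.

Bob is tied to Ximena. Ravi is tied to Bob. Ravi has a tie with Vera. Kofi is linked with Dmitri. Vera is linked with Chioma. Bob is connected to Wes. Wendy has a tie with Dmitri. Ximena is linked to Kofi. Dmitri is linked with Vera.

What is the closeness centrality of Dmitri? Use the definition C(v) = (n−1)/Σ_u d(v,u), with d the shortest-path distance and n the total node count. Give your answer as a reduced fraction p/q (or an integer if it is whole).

Distances from Dmitri: Bob:3, Chioma:2, Kofi:1, Ravi:2, Vera:1, Wendy:1, Wes:4, Ximena:2. Sum = 16.
n = 9, so closeness = 8/16 = 1/2.

1/2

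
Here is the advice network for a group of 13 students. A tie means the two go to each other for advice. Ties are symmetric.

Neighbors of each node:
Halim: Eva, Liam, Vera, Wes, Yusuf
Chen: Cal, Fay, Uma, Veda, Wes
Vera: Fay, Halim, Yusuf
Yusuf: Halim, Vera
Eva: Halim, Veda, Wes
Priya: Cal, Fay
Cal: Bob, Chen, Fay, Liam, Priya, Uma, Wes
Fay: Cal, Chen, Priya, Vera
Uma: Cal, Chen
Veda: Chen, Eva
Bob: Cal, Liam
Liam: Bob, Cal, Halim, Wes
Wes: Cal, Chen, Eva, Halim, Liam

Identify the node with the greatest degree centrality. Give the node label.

Cal

Degrees — Bob:2, Cal:7, Chen:5, Eva:3, Fay:4, Halim:5, Liam:4, Priya:2, Uma:2, Veda:2, Vera:3, Wes:5, Yusuf:2.
The maximum is 7, attained only by Cal.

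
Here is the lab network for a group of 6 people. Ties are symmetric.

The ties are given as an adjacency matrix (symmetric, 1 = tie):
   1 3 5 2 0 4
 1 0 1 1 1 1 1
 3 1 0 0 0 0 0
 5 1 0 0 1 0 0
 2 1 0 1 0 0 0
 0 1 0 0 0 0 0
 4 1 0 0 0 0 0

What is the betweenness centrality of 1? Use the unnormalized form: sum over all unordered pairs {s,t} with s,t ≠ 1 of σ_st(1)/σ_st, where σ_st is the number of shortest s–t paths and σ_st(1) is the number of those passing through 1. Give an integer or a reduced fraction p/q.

9

Pairs whose geodesics pass through 1 — 3–5: 1; 3–2: 1; 3–0: 1; 3–4: 1; 5–0: 1; 5–4: 1; 2–0: 1; 2–4: 1; 0–4: 1.
All other pairs contribute 0.
Summing the contributions gives betweenness(1) = 9.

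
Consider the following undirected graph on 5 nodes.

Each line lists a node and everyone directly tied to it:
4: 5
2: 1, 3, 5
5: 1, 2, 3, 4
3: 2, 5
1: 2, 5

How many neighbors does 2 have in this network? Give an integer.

2 is directly tied to 1, 3, and 5. That is 3 neighbors, so the degree of 2 is 3.

3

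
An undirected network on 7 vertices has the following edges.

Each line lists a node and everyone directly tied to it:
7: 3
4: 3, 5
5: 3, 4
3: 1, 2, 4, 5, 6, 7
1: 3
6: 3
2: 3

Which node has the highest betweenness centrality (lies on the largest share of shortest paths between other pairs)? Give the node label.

Unnormalized betweenness of each node: 1:0, 2:0, 3:14, 4:0, 5:0, 6:0, 7:0.
3 has the largest value, 14, making it the main broker — the node through which the most shortest paths run.

3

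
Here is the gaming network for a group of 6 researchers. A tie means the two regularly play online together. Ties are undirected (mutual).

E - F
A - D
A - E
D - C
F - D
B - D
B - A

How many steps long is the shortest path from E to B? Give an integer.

2

One shortest route is E – A – B, which uses 2 edges, and E and B are not directly tied, so nothing shorter exists. So d(E,B) = 2.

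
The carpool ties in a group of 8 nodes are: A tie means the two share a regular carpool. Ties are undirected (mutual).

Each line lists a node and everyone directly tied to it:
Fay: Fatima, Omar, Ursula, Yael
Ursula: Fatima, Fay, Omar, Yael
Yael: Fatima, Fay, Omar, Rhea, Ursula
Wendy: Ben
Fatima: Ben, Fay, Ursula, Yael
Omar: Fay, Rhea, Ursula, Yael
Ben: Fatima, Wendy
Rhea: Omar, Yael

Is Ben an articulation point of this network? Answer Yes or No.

Removing Ben leaves {Wendy} with no path to {Fatima, Fay, Omar, Rhea, Ursula, and Yael}, so the network splits into 2 components. Ben is a cut vertex.

Yes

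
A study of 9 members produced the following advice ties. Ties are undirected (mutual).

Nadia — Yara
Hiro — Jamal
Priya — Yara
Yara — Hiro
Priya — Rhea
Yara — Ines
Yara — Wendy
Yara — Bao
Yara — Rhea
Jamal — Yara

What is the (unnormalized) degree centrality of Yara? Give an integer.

Yara is directly tied to Bao, Hiro, Ines, Jamal, Nadia, Priya, Rhea, and Wendy. That is 8 neighbors, so the degree of Yara is 8.

8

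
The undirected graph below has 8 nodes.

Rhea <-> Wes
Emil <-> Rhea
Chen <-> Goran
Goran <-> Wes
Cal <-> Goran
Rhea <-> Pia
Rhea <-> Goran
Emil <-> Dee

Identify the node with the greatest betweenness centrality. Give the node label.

Rhea

Unnormalized betweenness of each node: Cal:0, Chen:0, Dee:0, Emil:6, Goran:11, Pia:0, Rhea:14, Wes:0.
Rhea has the largest value, 14, making it the main broker — the node through which the most shortest paths run.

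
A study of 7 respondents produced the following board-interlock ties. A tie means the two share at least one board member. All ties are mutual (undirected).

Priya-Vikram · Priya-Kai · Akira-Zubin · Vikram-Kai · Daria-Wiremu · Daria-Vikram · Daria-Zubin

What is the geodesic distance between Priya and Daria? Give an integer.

One shortest route is Priya – Vikram – Daria, which uses 2 edges, and Priya and Daria are not directly tied, so nothing shorter exists. So d(Priya,Daria) = 2.

2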